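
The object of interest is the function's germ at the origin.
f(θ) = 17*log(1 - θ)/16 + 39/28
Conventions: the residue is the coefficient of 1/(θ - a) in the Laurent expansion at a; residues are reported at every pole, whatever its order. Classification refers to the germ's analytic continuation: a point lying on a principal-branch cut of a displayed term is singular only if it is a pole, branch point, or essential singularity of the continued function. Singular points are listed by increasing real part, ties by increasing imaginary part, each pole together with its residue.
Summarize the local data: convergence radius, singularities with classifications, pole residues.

Radius of convergence at 0: 1.
At 1: a logarithmic branch point.

Branch term (17/16)*log(1 - θ/(1)): its argument vanishes at θ = 1, a logarithmic branch point, modulus 1.
The radius of convergence is the smallest modulus among the singular points: 1.


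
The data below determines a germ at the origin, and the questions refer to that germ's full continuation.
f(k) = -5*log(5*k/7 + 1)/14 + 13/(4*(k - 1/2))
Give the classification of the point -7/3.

Denominator factors: k - 1/2 = -17/6 at k = -7/3 — none vanishes.
Branch term log(1 - k/(-7/5)): argument at -7/3 is -2/3, nonzero, so -7/3 is not its branch point (a point on a principal cut is still regular for the continued germ).
So the germ continues analytically to -7/3.

The point is a regular point.


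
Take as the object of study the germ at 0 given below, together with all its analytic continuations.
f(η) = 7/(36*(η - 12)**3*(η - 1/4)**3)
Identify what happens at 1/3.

Denominator factors: η - 12 = -35/3 at η = 1/3; η - 1/4 = 1/12 at η = 1/3 — none vanishes.
So the germ continues analytically to 1/3.

The point is a regular point.


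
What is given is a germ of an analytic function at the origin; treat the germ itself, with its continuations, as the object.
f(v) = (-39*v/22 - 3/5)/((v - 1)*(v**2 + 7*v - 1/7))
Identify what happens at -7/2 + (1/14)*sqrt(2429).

The point is a pole of order 1.

The denominator factor v**2 + 7*v - 1/7 vanishes at -7/2 + (1/14)*sqrt(2429) and appears to the power 1; the numerator there equals 1233/220 - (39/308)*sqrt(2429), nonzero, and no other factor vanishes.
Hence a pole whose order is the multiplicity, 1.


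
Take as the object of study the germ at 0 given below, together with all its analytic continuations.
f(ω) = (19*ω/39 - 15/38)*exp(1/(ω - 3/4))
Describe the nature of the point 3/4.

The point is an essential singularity.

The exponent 1/(ω - (3/4)) has a pole at 3/4, so exp(1/(ω - (3/4))) takes every nonzero value near it: an essential singularity (not a pole of any order).


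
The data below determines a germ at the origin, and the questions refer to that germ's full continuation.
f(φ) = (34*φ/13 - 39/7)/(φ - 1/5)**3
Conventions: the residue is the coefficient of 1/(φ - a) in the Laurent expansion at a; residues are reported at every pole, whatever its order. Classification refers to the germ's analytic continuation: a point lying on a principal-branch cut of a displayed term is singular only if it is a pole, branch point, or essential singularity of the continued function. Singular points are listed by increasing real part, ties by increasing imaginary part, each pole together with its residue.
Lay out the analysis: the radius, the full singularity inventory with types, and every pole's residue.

Denominator factor (φ - 1/5)^3: pole of order 3 at 1/5, modulus 1/5.
The radius of convergence is the smallest modulus among the singular points: 1/5.
At the order-3 pole 1/5 set g(φ) = (φ - (1/5))^3*f(φ) = 34*φ/13 - 39/7.
Order-3 pole: residue = g''(a)/2; g''(1/5) = 0, so the residue is 0.

Radius of convergence at 0: 1/5.
At 1/5: a pole of order 3; residue 0.


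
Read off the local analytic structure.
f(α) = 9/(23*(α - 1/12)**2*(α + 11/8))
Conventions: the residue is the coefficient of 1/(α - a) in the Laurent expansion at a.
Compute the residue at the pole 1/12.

At the order-2 pole 1/12 set g(α) = (α - (1/12))^2*f(α) = 9/(23*(α + 11/8)).
Order-2 pole: residue = g'(a); g'(1/12) = -5184/28175, so the residue is -5184/28175.

The residue is -5184/28175.


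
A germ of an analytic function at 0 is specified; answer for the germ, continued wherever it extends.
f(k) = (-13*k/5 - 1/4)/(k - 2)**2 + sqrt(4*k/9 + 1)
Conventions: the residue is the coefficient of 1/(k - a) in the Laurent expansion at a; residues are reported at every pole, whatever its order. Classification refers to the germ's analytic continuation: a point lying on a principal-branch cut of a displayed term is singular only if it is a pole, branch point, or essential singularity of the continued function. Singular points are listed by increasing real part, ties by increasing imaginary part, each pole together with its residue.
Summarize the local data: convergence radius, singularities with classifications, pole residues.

Radius of convergence at 0: 2.
At -9/4: an algebraic (square-root) branch point.
At 2: a pole of order 2; residue -13/5.

Denominator factor (k - 2)^2: pole of order 2 at 2, modulus 2.
Branch term (1)*sqrt(1 - k/(-9/4)): its argument vanishes at k = -9/4, a square-root branch point, modulus 9/4.
The radius of convergence is the smallest modulus among the singular points: 2.
The branch term is analytic at 2 and contributes nothing to the residue; only the rational part matters.
At the order-2 pole 2 set g(k) = (k - (2))^2*(rational part) = -13*k/5 - 1/4.
Order-2 pole: residue = g'(a); g'(2) = -13/5, so the residue is -13/5.
List the singular points by increasing real part (a conjugate pair: the negative imaginary part first).


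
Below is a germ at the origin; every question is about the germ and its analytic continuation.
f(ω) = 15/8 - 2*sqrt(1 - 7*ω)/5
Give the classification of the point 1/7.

The point is an algebraic (square-root) branch point.

The term (-2/5)*sqrt(1 - ω/(1/7)) has argument 1 - 1/7/(1/7) = 0 at 1/7: a square-root (algebraic, two-sheeted) branch point; the remaining terms are analytic or single-valued there.


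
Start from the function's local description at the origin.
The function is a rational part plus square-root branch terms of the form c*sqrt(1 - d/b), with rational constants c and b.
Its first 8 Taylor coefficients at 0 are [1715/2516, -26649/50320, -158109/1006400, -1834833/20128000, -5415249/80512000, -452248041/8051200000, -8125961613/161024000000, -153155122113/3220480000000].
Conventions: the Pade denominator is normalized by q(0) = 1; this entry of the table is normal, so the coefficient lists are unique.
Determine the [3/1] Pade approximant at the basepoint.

The Pade approximant has numerator coefficients [1715/2516, -15336587/14853410, 369201/1580150, 18387747/742670500]; denominator coefficients [1, -257869/349492].

Taylor coefficients needed (read off): a_0 = 1715/2516, a_1 = -26649/50320, a_2 = -158109/1006400, a_3 = -1834833/20128000, a_4 = -5415249/80512000.
Write the denominator as Q(d) = 1 + q1*d. Requiring Q*f - P = O(d^5) with deg P <= 3 kills the coefficients of d^4..d^4 in Q*f:
  d^4: a_4 + q1*a_3 = 0, i.e. -5415249/80512000 + (-1834833/20128000)*q1 = 0.
Solving this linear system: q1 = -257869/349492.
The numerator is Q*f truncated at degree 3: P0 = a_0 = 1715/2516; P1 = a_1 + q1*a_0 = -15336587/14853410; P2 = a_2 + q1*a_1 = 369201/1580150; P3 = a_3 + q1*a_2 = 18387747/742670500.


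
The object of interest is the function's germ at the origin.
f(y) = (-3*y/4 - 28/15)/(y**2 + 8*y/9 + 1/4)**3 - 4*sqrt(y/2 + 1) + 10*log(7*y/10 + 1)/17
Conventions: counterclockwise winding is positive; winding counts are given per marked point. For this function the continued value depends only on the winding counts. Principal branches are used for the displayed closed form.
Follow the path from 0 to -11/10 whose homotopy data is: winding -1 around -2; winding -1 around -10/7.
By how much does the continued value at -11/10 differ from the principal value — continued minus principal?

Continued minus principal equals ((12/5)*sqrt(5)) - ((20/17)*pi)*i.

The rational part is single-valued and drops out of the difference; each branch term changes only by its own monodromy.
(-4)*sqrt(1 - y/(-2)): winding -1 is odd, the square root flips sign, contributing -2*(-4)*sqrt(1 - (-11/10)/(-2)) = -2*(-4)*sqrt(9/20) = (12/5)*sqrt(5).
(10/17)*log(1 - y/(-10/7)): each positive loop around -10/7 adds 2*pi*i to the log, so winding -1 contributes (10/17)*(-1)*2*pi*i = -(20/17)*pi*i.
Summing the contributions at y = -11/10 gives ((12/5)*sqrt(5)) - ((20/17)*pi)*i.


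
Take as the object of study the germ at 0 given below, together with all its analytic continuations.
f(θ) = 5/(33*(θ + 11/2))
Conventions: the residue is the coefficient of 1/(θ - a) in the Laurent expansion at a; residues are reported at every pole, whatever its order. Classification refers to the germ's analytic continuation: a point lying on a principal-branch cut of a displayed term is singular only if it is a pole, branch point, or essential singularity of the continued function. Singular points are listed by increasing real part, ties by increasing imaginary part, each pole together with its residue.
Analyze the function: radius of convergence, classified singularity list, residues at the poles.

Radius of convergence at 0: 11/2.
At -11/2: a pole of order 1; residue 5/33.

Denominator factor (θ + 11/2): pole of order 1 at -11/2, modulus 11/2.
The radius of convergence is the smallest modulus among the singular points: 11/2.
At the order-1 pole -11/2 set g(θ) = (θ - (-11/2))*f(θ) = 5/33.
Simple pole: residue = g(a) at a = -11/2, which is 5/33.


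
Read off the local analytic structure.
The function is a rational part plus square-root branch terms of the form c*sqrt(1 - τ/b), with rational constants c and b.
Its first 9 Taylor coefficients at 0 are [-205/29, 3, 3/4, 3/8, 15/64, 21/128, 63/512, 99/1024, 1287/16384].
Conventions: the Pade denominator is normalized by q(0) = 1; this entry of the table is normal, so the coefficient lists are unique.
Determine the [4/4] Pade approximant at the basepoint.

The Pade approximant has numerator coefficients [-205/29, 1783/116, -5163/464, 2765/928, -1597/7424]; denominator coefficients [1, -7/4, 15/16, -5/32, 1/256].

Taylor coefficients needed (read off): a_0 = -205/29, a_1 = 3, a_2 = 3/4, a_3 = 3/8, a_4 = 15/64, a_5 = 21/128, a_6 = 63/512, a_7 = 99/1024, a_8 = 1287/16384.
Write the denominator as Q(τ) = 1 + q1*τ + q2*τ^2 + q3*τ^3 + q4*τ^4. Requiring Q*f - P = O(τ^9) with deg P <= 4 kills the coefficients of τ^5..τ^8 in Q*f:
  τ^5: a_5 + q1*a_4 + q2*a_3 + q3*a_2 + q4*a_1 = 0, i.e. 21/128 + (15/64)*q1 + (3/8)*q2 + (3/4)*q3 + (3)*q4 = 0.
  τ^6: a_6 + q1*a_5 + q2*a_4 + q3*a_3 + q4*a_2 = 0, i.e. 63/512 + (21/128)*q1 + (15/64)*q2 + (3/8)*q3 + (3/4)*q4 = 0.
  τ^7: a_7 + q1*a_6 + q2*a_5 + q3*a_4 + q4*a_3 = 0, i.e. 99/1024 + (63/512)*q1 + (21/128)*q2 + (15/64)*q3 + (3/8)*q4 = 0.
  τ^8: a_8 + q1*a_7 + q2*a_6 + q3*a_5 + q4*a_4 = 0, i.e. 1287/16384 + (99/1024)*q1 + (63/512)*q2 + (21/128)*q3 + (15/64)*q4 = 0.
Solving this linear system: q1 = -7/4, q2 = 15/16, q3 = -5/32, q4 = 1/256.
The numerator is Q*f truncated at degree 4: P0 = a_0 = -205/29; P1 = a_1 + q1*a_0 = 1783/116; P2 = a_2 + q1*a_1 + q2*a_0 = -5163/464; P3 = a_3 + q1*a_2 + q2*a_1 + q3*a_0 = 2765/928; P4 = a_4 + q1*a_3 + q2*a_2 + q3*a_1 + q4*a_0 = -1597/7424.


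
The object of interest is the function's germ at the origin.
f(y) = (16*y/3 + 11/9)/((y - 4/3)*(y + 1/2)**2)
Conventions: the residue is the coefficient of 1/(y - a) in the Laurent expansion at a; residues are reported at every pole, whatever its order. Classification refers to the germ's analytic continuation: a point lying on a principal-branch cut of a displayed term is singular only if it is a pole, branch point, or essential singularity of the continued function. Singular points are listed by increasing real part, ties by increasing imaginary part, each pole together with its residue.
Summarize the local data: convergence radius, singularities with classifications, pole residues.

Radius of convergence at 0: 1/2.
At -1/2: a pole of order 2; residue -300/121.
At 4/3: a pole of order 1; residue 300/121.

Denominator factor (y + 1/2)^2: pole of order 2 at -1/2, modulus 1/2.
Denominator factor (y - 4/3): pole of order 1 at 4/3, modulus 4/3.
The radius of convergence is the smallest modulus among the singular points: 1/2.
At the order-2 pole -1/2 set g(y) = (y - (-1/2))^2*f(y) = (16*y/3 + 11/9)/(y - 4/3).
Order-2 pole: residue = g'(a); g'(-1/2) = -300/121, so the residue is -300/121.
At the order-1 pole 4/3 set g(y) = (y - (4/3))*f(y) = (16*y/3 + 11/9)/(y + 1/2)**2.
Simple pole: residue = g(a) at a = 4/3, which is 300/121.
List the singular points by increasing real part (a conjugate pair: the negative imaginary part first).


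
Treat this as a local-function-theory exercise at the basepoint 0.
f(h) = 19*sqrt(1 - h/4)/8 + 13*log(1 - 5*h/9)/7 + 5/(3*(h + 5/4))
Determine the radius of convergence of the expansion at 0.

Denominator factor (h + 5/4): pole of order 1 at -5/4, modulus 5/4.
Branch term (13/7)*log(1 - h/(9/5)): its argument vanishes at h = 9/5, a logarithmic branch point, modulus 9/5.
Branch term (19/8)*sqrt(1 - h/(4)): its argument vanishes at h = 4, a square-root branch point, modulus 4.
The radius of convergence is the smallest modulus among the singular points: 5/4.

The radius of convergence is 5/4.


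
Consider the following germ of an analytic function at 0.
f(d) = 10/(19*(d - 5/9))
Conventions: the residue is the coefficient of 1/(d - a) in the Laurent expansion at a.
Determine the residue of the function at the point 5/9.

At the order-1 pole 5/9 set g(d) = (d - (5/9))*f(d) = 10/19.
Simple pole: residue = g(a) at a = 5/9, which is 10/19.

The residue is 10/19.


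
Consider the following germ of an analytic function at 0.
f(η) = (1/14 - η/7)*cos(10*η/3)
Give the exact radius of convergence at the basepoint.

The factor cos(10*η/3) is entire and contributes no finite singular point.
The polynomial part has no poles.
No finite singular points: the Taylor series at 0 converges everywhere.

The radius of convergence is infinite.


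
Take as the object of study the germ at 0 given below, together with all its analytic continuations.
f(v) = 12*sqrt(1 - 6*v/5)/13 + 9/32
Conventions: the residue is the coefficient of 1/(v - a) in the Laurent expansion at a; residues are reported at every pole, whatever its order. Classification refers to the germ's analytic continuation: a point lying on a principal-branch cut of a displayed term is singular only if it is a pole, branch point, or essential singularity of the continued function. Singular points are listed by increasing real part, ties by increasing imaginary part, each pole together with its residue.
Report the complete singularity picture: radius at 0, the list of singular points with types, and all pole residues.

Branch term (12/13)*sqrt(1 - v/(5/6)): its argument vanishes at v = 5/6, a square-root branch point, modulus 5/6.
The radius of convergence is the smallest modulus among the singular points: 5/6.

Radius of convergence at 0: 5/6.
At 5/6: an algebraic (square-root) branch point.


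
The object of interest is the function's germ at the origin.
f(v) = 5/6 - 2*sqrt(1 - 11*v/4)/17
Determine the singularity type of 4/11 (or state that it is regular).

The point is an algebraic (square-root) branch point.

The term (-2/17)*sqrt(1 - v/(4/11)) has argument 1 - 4/11/(4/11) = 0 at 4/11: a square-root (algebraic, two-sheeted) branch point; the remaining terms are analytic or single-valued there.


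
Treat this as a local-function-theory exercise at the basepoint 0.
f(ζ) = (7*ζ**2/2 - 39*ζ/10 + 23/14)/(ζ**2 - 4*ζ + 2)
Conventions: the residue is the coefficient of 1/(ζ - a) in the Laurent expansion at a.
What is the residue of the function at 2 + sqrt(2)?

The factor ζ**2 - 4*ζ + 2 splits as (ζ - a)(ζ - a') with a = 2 + sqrt(2), a' = 2 - sqrt(2). At the order-1 pole a set g(ζ) = (ζ - a)*f(ζ) = [7*ζ**2/2 - 39*ζ/10 + 23/14] / (ζ - a').
Simple pole: residue = g(a) at a = 2 + sqrt(2), which is 101/20 + (1039/280)*sqrt(2).

The residue is 101/20 + (1039/280)*sqrt(2).


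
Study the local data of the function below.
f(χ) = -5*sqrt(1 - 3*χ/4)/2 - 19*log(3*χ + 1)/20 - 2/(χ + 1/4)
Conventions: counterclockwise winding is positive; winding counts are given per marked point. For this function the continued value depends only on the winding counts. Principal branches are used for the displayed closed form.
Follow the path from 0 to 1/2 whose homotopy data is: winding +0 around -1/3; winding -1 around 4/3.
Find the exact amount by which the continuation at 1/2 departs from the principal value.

The rational part is single-valued and drops out of the difference; each branch term changes only by its own monodromy.
(-5/2)*sqrt(1 - χ/(4/3)): winding -1 is odd, the square root flips sign, contributing -2*(-5/2)*sqrt(1 - (1/2)/(4/3)) = -2*(-5/2)*sqrt(5/8) = (5/4)*sqrt(10).
(-19/20)*log(1 - χ/(-1/3)): winding 0 around -1/3, so this term returns to its principal value, contribution 0.
Summing the contributions at χ = 1/2 gives (5/4)*sqrt(10).

Continued minus principal equals (5/4)*sqrt(10).


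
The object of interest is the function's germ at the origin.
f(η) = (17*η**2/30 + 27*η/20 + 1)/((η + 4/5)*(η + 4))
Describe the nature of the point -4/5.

The point is a pole of order 1.

The denominator factor η + 4/5 vanishes at -4/5 and appears to the power 1; the numerator there equals 106/375, nonzero, and no other factor vanishes.
Hence a pole whose order is the multiplicity, 1.


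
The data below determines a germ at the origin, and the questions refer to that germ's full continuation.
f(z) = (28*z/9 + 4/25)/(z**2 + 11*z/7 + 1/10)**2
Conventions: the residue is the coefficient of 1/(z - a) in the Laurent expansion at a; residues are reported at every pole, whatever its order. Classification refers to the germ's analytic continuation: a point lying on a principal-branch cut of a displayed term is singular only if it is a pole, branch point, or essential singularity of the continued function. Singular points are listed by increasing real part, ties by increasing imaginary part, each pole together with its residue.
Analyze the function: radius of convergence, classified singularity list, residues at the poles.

Radius of convergence at 0: 11/14 - (13/70)*sqrt(15).
At -11/14 - (13/70)*sqrt(15): a pole of order 2; residue -(352604/889785)*sqrt(15).
At -11/14 + (13/70)*sqrt(15): a pole of order 2; residue (352604/889785)*sqrt(15).

Denominator factor (z**2 + 11*z/7 + 1/10)^2: discriminant 507/245, real irrational roots -11/14 + (13/70)*sqrt(15) and -11/14 - (13/70)*sqrt(15); poles of order 2, moduli 11/14 - (13/70)*sqrt(15) and 11/14 + (13/70)*sqrt(15).
The radius of convergence is the smallest modulus among the singular points: 11/14 - (13/70)*sqrt(15).
The factor z**2 + 11*z/7 + 1/10 splits as (z - a)(z - a') with a = -11/14 - (13/70)*sqrt(15), a' = -11/14 + (13/70)*sqrt(15). At the order-2 pole a set g(z) = (z - a)^2*f(z) = [28*z/9 + 4/25] / (z - a')^2.
Order-2 pole: residue = g'(a); g'(-11/14 - (13/70)*sqrt(15)) = -(352604/889785)*sqrt(15), so the residue is -(352604/889785)*sqrt(15).
The factor z**2 + 11*z/7 + 1/10 splits as (z - a)(z - a') with a = -11/14 + (13/70)*sqrt(15), a' = -11/14 - (13/70)*sqrt(15). At the order-2 pole a set g(z) = (z - a)^2*f(z) = [28*z/9 + 4/25] / (z - a')^2.
Order-2 pole: residue = g'(a); g'(-11/14 + (13/70)*sqrt(15)) = (352604/889785)*sqrt(15), so the residue is (352604/889785)*sqrt(15).
List the singular points by increasing real part (a conjugate pair: the negative imaginary part first).


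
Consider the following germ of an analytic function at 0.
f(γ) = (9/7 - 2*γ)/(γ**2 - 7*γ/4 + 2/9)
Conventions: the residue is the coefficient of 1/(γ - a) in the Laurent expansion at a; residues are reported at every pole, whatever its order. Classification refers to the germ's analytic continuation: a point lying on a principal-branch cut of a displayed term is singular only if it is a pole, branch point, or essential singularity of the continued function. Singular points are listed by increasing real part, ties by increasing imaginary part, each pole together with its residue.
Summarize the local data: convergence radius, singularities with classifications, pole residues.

Denominator factor (γ**2 - 7*γ/4 + 2/9): discriminant 313/144, real irrational roots 7/8 + (1/24)*sqrt(313) and 7/8 - (1/24)*sqrt(313); poles of order 1, moduli 7/8 + (1/24)*sqrt(313) and 7/8 - (1/24)*sqrt(313).
The radius of convergence is the smallest modulus among the singular points: 7/8 - (1/24)*sqrt(313).
The factor γ**2 - 7*γ/4 + 2/9 splits as (γ - a)(γ - a') with a = 7/8 - (1/24)*sqrt(313), a' = 7/8 + (1/24)*sqrt(313). At the order-1 pole a set g(γ) = (γ - a)*f(γ) = [9/7 - 2*γ] / (γ - a').
Simple pole: residue = g(a) at a = 7/8 - (1/24)*sqrt(313), which is -1 + (39/2191)*sqrt(313).
The factor γ**2 - 7*γ/4 + 2/9 splits as (γ - a)(γ - a') with a = 7/8 + (1/24)*sqrt(313), a' = 7/8 - (1/24)*sqrt(313). At the order-1 pole a set g(γ) = (γ - a)*f(γ) = [9/7 - 2*γ] / (γ - a').
Simple pole: residue = g(a) at a = 7/8 + (1/24)*sqrt(313), which is -1 - (39/2191)*sqrt(313).
List the singular points by increasing real part (a conjugate pair: the negative imaginary part first).

Radius of convergence at 0: 7/8 - (1/24)*sqrt(313).
At 7/8 - (1/24)*sqrt(313): a pole of order 1; residue -1 + (39/2191)*sqrt(313).
At 7/8 + (1/24)*sqrt(313): a pole of order 1; residue -1 - (39/2191)*sqrt(313).


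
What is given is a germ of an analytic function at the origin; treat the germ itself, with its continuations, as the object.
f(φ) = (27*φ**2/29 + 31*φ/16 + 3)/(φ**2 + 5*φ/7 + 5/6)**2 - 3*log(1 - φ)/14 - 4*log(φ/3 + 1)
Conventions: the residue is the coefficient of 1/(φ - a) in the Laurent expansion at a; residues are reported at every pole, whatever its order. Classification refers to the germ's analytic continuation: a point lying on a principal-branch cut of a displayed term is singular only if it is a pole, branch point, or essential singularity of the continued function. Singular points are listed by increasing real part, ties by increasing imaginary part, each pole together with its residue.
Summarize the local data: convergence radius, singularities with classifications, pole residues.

Radius of convergence at 0: (1/6)*sqrt(30).
At -3: a logarithmic branch point.
At (-5/14) - ((1/42)*sqrt(1245))*i: a pole of order 2; residue ((2944851/79912400)*sqrt(1245))*i.
At (-5/14) + ((1/42)*sqrt(1245))*i: a pole of order 2; residue -((2944851/79912400)*sqrt(1245))*i.
At 1: a logarithmic branch point.


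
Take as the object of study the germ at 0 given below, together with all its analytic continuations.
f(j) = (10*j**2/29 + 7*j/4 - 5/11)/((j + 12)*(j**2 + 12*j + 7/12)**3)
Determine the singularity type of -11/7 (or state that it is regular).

Denominator factors: j + 12 = 73/7 at j = -11/7; j**2 + 12*j + 7/12 = -9293/588 at j = -11/7 — none vanishes.
So the germ continues analytically to -11/7.

The point is a regular point.


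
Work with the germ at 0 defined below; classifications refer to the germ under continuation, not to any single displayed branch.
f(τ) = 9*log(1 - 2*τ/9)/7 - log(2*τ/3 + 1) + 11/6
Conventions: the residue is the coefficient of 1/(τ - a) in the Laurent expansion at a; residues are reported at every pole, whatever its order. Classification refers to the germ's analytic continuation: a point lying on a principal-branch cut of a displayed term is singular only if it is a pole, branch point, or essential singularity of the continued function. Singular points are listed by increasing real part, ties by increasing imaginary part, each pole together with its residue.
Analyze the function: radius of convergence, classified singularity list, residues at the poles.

Radius of convergence at 0: 3/2.
At -3/2: a logarithmic branch point.
At 9/2: a logarithmic branch point.

Branch term (-1)*log(1 - τ/(-3/2)): its argument vanishes at τ = -3/2, a logarithmic branch point, modulus 3/2.
Branch term (9/7)*log(1 - τ/(9/2)): its argument vanishes at τ = 9/2, a logarithmic branch point, modulus 9/2.
The radius of convergence is the smallest modulus among the singular points: 3/2.
List the singular points by increasing real part (a conjugate pair: the negative imaginary part first).


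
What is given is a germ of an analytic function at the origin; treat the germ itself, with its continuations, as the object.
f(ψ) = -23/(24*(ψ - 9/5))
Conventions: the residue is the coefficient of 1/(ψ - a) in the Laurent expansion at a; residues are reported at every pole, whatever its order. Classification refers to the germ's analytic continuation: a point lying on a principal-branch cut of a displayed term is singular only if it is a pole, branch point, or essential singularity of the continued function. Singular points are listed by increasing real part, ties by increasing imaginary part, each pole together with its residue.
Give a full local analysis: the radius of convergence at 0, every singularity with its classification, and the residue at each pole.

Denominator factor (ψ - 9/5): pole of order 1 at 9/5, modulus 9/5.
The radius of convergence is the smallest modulus among the singular points: 9/5.
At the order-1 pole 9/5 set g(ψ) = (ψ - (9/5))*f(ψ) = -23/24.
Simple pole: residue = g(a) at a = 9/5, which is -23/24.

Radius of convergence at 0: 9/5.
At 9/5: a pole of order 1; residue -23/24.


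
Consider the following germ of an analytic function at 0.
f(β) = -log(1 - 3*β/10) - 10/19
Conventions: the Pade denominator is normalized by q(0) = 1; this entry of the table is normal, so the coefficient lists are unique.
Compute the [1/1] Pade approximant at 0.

Taylor coefficients needed (expand at 0): a_0 = -10/19, a_1 = 3/10, a_2 = 9/200.
Write the denominator as Q(β) = 1 + q1*β. Requiring Q*f - P = O(β^3) with deg P <= 1 kills the coefficients of β^2..β^2 in Q*f:
  β^2: a_2 + q1*a_1 = 0, i.e. 9/200 + (3/10)*q1 = 0.
Solving this linear system: q1 = -3/20.
The numerator is Q*f truncated at degree 1: P0 = a_0 = -10/19; P1 = a_1 + q1*a_0 = 36/95.

The Pade approximant has numerator coefficients [-10/19, 36/95]; denominator coefficients [1, -3/20].


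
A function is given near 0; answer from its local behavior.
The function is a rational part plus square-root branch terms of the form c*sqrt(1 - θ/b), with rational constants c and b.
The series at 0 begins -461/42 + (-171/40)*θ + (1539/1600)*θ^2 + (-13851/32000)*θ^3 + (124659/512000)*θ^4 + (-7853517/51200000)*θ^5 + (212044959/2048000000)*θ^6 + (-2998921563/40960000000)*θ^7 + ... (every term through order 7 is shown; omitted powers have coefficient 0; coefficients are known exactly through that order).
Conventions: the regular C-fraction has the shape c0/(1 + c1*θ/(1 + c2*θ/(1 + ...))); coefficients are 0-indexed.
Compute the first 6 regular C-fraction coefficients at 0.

Taylor coefficients (read off): a_0 = -461/42, a_1 = -171/40, a_2 = 1539/1600, a_3 = -13851/32000, a_4 = 124659/512000, a_5 = -7853517/51200000.
c0 = a_0 = -461/42. Peel one level at a time: if S = 1 + c*θ/S' with S'(0) = 1, then c is the θ-coefficient of S and S' = c*θ/(S - 1).
S_1 = c0/f = 1 + (-3591/9220)*θ + (40689621/170016800)*θ^2 + ...; c1 = -3591/9220.
S_2 = c1*θ/(S_1 - 1) = 1 + (11331/18440)*θ + (-81/1600)*θ^2 + ...; c2 = 11331/18440.
S_3 = c2*θ/(S_2 - 1) = 1 + (4149/50360)*θ + (-76810437/2536129600)*θ^2 + ...; c3 = 4149/50360.
S_4 = c3*θ/(S_3 - 1) = 1 + (18513/50360)*θ + (-81/1600)*θ^2 + ...; c4 = 18513/50360.
S_5 = c4*θ/(S_4 - 1) = 1 + (11331/82280)*θ + ...; c5 = 11331/82280.

The regular C-fraction coefficients are [-461/42, -3591/9220, 11331/18440, 4149/50360, 18513/50360, 11331/82280].


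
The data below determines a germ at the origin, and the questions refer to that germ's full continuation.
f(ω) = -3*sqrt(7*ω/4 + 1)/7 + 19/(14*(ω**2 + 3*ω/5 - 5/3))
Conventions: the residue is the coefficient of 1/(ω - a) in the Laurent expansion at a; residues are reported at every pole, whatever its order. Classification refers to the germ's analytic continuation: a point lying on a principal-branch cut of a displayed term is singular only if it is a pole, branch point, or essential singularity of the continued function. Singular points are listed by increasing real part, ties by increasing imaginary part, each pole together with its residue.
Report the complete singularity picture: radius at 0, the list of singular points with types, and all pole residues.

Radius of convergence at 0: 4/7.
At -3/10 - (1/30)*sqrt(1581): a pole of order 1; residue -(95/7378)*sqrt(1581).
At -4/7: an algebraic (square-root) branch point.
At -3/10 + (1/30)*sqrt(1581): a pole of order 1; residue (95/7378)*sqrt(1581).

Denominator factor (ω**2 + 3*ω/5 - 5/3): discriminant 527/75, real irrational roots -3/10 + (1/30)*sqrt(1581) and -3/10 - (1/30)*sqrt(1581); poles of order 1, moduli -3/10 + (1/30)*sqrt(1581) and 3/10 + (1/30)*sqrt(1581).
Branch term (-3/7)*sqrt(1 - ω/(-4/7)): its argument vanishes at ω = -4/7, a square-root branch point, modulus 4/7.
The radius of convergence is the smallest modulus among the singular points: 4/7.
The branch term is analytic at -3/10 - (1/30)*sqrt(1581) and contributes nothing to the residue; only the rational part matters.
The factor ω**2 + 3*ω/5 - 5/3 splits as (ω - a)(ω - a') with a = -3/10 - (1/30)*sqrt(1581), a' = -3/10 + (1/30)*sqrt(1581). At the order-1 pole a set g(ω) = (ω - a)*(rational part) = [19/14] / (ω - a').
Simple pole: residue = g(a) at a = -3/10 - (1/30)*sqrt(1581), which is -(95/7378)*sqrt(1581).
The branch term is analytic at -3/10 + (1/30)*sqrt(1581) and contributes nothing to the residue; only the rational part matters.
The factor ω**2 + 3*ω/5 - 5/3 splits as (ω - a)(ω - a') with a = -3/10 + (1/30)*sqrt(1581), a' = -3/10 - (1/30)*sqrt(1581). At the order-1 pole a set g(ω) = (ω - a)*(rational part) = [19/14] / (ω - a').
Simple pole: residue = g(a) at a = -3/10 + (1/30)*sqrt(1581), which is (95/7378)*sqrt(1581).
List the singular points by increasing real part (a conjugate pair: the negative imaginary part first).


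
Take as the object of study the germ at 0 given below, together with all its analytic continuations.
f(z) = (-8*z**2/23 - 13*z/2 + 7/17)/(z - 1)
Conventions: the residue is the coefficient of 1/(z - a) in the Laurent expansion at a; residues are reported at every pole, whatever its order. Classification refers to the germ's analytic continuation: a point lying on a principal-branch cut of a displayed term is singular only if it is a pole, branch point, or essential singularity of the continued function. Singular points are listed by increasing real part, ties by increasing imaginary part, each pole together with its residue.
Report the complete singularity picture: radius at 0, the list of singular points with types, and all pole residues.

Radius of convergence at 0: 1.
At 1: a pole of order 1; residue -5033/782.

Denominator factor (z - 1): pole of order 1 at 1, modulus 1.
The radius of convergence is the smallest modulus among the singular points: 1.
At the order-1 pole 1 set g(z) = (z - (1))*f(z) = -8*z**2/23 - 13*z/2 + 7/17.
Simple pole: residue = g(a) at a = 1, which is -5033/782.


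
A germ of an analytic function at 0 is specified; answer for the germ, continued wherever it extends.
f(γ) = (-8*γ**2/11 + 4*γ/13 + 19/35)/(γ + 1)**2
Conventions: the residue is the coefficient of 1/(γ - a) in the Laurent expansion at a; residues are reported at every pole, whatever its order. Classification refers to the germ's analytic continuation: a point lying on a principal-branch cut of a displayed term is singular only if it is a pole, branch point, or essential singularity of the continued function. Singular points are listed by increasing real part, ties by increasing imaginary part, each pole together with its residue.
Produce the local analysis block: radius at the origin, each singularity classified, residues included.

Radius of convergence at 0: 1.
At -1: a pole of order 2; residue 252/143.

Denominator factor (γ + 1)^2: pole of order 2 at -1, modulus 1.
The radius of convergence is the smallest modulus among the singular points: 1.
At the order-2 pole -1 set g(γ) = (γ - (-1))^2*f(γ) = -8*γ**2/11 + 4*γ/13 + 19/35.
Order-2 pole: residue = g'(a); g'(-1) = 252/143, so the residue is 252/143.


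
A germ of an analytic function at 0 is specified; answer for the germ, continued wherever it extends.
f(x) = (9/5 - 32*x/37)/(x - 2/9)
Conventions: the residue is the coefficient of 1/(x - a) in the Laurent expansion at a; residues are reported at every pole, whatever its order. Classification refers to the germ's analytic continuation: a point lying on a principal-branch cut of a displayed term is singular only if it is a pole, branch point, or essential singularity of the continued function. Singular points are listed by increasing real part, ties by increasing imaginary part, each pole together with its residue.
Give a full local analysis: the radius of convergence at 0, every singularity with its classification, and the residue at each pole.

Denominator factor (x - 2/9): pole of order 1 at 2/9, modulus 2/9.
The radius of convergence is the smallest modulus among the singular points: 2/9.
At the order-1 pole 2/9 set g(x) = (x - (2/9))*f(x) = 9/5 - 32*x/37.
Simple pole: residue = g(a) at a = 2/9, which is 2677/1665.

Radius of convergence at 0: 2/9.
At 2/9: a pole of order 1; residue 2677/1665.


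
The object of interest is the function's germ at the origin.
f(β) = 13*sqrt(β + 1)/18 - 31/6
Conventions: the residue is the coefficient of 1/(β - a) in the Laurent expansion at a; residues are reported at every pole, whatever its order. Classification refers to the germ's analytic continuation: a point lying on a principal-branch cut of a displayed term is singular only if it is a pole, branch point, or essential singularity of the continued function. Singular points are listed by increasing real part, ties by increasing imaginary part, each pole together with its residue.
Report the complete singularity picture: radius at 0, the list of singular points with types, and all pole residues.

Branch term (13/18)*sqrt(1 - β/(-1)): its argument vanishes at β = -1, a square-root branch point, modulus 1.
The radius of convergence is the smallest modulus among the singular points: 1.

Radius of convergence at 0: 1.
At -1: an algebraic (square-root) branch point.


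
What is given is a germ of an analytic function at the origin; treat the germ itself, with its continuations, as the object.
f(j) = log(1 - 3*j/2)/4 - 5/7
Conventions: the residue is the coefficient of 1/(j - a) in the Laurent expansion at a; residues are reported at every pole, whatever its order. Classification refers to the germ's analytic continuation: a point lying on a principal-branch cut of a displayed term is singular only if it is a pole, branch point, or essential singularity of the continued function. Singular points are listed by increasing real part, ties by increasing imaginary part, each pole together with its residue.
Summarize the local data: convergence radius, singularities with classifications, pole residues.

Branch term (1/4)*log(1 - j/(2/3)): its argument vanishes at j = 2/3, a logarithmic branch point, modulus 2/3.
The radius of convergence is the smallest modulus among the singular points: 2/3.

Radius of convergence at 0: 2/3.
At 2/3: a logarithmic branch point.


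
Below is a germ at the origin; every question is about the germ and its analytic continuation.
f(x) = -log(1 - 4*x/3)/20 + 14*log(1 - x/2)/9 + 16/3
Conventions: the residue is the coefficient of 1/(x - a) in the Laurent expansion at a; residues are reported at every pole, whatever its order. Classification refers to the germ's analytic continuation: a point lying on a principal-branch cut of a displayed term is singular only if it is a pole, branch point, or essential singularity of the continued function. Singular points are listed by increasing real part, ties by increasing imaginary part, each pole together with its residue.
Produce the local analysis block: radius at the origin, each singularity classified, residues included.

Branch term (14/9)*log(1 - x/(2)): its argument vanishes at x = 2, a logarithmic branch point, modulus 2.
Branch term (-1/20)*log(1 - x/(3/4)): its argument vanishes at x = 3/4, a logarithmic branch point, modulus 3/4.
The radius of convergence is the smallest modulus among the singular points: 3/4.
List the singular points by increasing real part (a conjugate pair: the negative imaginary part first).

Radius of convergence at 0: 3/4.
At 3/4: a logarithmic branch point.
At 2: a logarithmic branch point.


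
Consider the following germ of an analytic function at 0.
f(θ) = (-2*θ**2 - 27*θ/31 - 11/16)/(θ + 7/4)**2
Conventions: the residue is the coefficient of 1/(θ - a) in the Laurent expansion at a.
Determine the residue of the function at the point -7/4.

At the order-2 pole -7/4 set g(θ) = (θ - (-7/4))^2*f(θ) = -2*θ**2 - 27*θ/31 - 11/16.
Order-2 pole: residue = g'(a); g'(-7/4) = 190/31, so the residue is 190/31.

The residue is 190/31.


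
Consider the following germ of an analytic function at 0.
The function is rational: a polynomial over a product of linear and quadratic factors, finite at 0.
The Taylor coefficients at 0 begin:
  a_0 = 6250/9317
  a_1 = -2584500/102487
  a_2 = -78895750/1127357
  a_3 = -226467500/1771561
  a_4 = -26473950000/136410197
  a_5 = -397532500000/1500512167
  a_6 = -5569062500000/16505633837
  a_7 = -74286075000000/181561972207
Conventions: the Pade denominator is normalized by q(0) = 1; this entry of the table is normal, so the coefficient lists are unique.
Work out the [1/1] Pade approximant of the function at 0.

Taylor coefficients needed (read off): a_0 = 6250/9317, a_1 = -2584500/102487, a_2 = -78895750/1127357.
Write the denominator as Q(σ) = 1 + q1*σ. Requiring Q*f - P = O(σ^3) with deg P <= 1 kills the coefficients of σ^2..σ^2 in Q*f:
  σ^2: a_2 + q1*a_1 = 0, i.e. -78895750/1127357 + (-2584500/102487)*q1 = 0.
Solving this linear system: q1 = -315583/113718.
The numerator is Q*f truncated at degree 1: P0 = a_0 = 6250/9317; P1 = a_1 + q1*a_0 = -14345477375/529755303.

The Pade approximant has numerator coefficients [6250/9317, -14345477375/529755303]; denominator coefficients [1, -315583/113718].


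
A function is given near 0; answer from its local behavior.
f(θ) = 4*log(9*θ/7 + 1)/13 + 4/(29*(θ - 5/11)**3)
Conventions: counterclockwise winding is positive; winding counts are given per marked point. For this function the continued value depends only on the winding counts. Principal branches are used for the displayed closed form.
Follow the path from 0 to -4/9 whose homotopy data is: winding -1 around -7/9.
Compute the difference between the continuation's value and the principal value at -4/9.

Continued minus principal equals -(8/13)*pi*i.

The rational part is single-valued and drops out of the difference; each branch term changes only by its own monodromy.
(4/13)*log(1 - θ/(-7/9)): each positive loop around -7/9 adds 2*pi*i to the log, so winding -1 contributes (4/13)*(-1)*2*pi*i = -(8/13)*pi*i.
Summing the contributions at θ = -4/9 gives -(8/13)*pi*i.


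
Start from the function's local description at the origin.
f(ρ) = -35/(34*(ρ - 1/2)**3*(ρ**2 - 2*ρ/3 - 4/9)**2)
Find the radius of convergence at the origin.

Denominator factor (ρ**2 - 2*ρ/3 - 4/9)^2: discriminant 20/9, real irrational roots 1/3 + (1/3)*sqrt(5) and 1/3 - (1/3)*sqrt(5); poles of order 2, moduli 1/3 + (1/3)*sqrt(5) and -1/3 + (1/3)*sqrt(5).
Denominator factor (ρ - 1/2)^3: pole of order 3 at 1/2, modulus 1/2.
The radius of convergence is the smallest modulus among the singular points: -1/3 + (1/3)*sqrt(5).

The radius of convergence is -1/3 + (1/3)*sqrt(5).


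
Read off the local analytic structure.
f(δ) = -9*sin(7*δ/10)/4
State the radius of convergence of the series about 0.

The radius of convergence is infinite.

The factor -sin(7*δ/10) is entire and contributes no finite singular point.
The polynomial part has no poles.
No finite singular points: the Taylor series at 0 converges everywhere.
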